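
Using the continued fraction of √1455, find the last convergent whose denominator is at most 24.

√1455 = [38; 6, 1, 11, 1, 6, 76, …] (period length 6).
Convergents:
  p_0/q_0 = 38/1
  p_1/q_1 = 229/6
  p_2/q_2 = 267/7
  p_3/q_3 = 3166/83
q_2 = 7 ≤ 24 < 83 = q_3, so the answer is 267/7.

267/7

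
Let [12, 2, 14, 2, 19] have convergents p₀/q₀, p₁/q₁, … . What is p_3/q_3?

Using pₖ = aₖpₖ₋₁ + pₖ₋₂, qₖ = aₖqₖ₋₁ + qₖ₋₂ (with p₋₁=1, p₋₂=0, q₋₁=0, q₋₂=1):
  k=0: a=12, p=12, q=1
  k=1: a=2, p=25, q=2
  k=2: a=14, p=362, q=29
  k=3: a=2, p=749, q=60

749/60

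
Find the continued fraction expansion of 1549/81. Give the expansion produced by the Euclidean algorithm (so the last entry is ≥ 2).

1549 = 19*81 + 10
81 = 8*10 + 1
10 = 10*1 + 0  (stop)
So 1549/81 = [19; 8, 10].

[19; 8, 10]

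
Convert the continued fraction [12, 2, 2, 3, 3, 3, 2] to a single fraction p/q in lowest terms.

5287/426

Using pₖ = aₖpₖ₋₁ + pₖ₋₂ and qₖ = aₖqₖ₋₁ + qₖ₋₂:
  k=0: a=12, p=12, q=1
  k=1: a=2, p=25, q=2
  k=2: a=2, p=62, q=5
  k=3: a=3, p=211, q=17
  k=4: a=3, p=695, q=56
  k=5: a=3, p=2296, q=185
  k=6: a=2, p=5287, q=426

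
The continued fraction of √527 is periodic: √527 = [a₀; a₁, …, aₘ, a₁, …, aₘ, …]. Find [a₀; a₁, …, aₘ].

a₀ = ⌊√527⌋ = 22.
With m₀=0, d₀=1 and mₖ₊₁ = dₖaₖ − mₖ, dₖ₊₁ = (n − mₖ₊₁²)/dₖ, aₖ₊₁ = ⌊(a₀+mₖ₊₁)/dₖ₊₁⌋:
  k=1: m=22, d=43, a=1
  k=2: m=21, d=2, a=21
  k=3: m=21, d=43, a=1
  k=4: m=22, d=1, a=44
d=1 and a=2a₀=44 at k=4, so the next step gives (m, d) = (22, 43) again — its k=1 value — and the period has length 4.

[22; 1, 21, 1, 44]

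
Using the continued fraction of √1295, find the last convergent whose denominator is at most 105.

2591/72

√1295 = [35; 1, 70, …] (period length 2).
Convergents:
  p_0/q_0 = 35/1
  p_1/q_1 = 36/1
  p_2/q_2 = 2555/71
  p_3/q_3 = 2591/72
  p_4/q_4 = 183925/5111
q_3 = 72 ≤ 105 < 5111 = q_4, so the answer is 2591/72.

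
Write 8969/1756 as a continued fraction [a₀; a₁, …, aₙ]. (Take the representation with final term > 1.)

[5; 9, 3, 2, 3, 2, 3]

8969 = 5·1756 + 189
1756 = 9·189 + 55
189 = 3·55 + 24
55 = 2·24 + 7
24 = 3·7 + 3
7 = 2·3 + 1
3 = 3·1 + 0  (stop)
So 8969/1756 = [5; 9, 3, 2, 3, 2, 3].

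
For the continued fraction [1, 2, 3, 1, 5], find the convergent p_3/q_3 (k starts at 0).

Using pₖ = aₖpₖ₋₁ + pₖ₋₂, qₖ = aₖqₖ₋₁ + qₖ₋₂ (with p₋₁=1, p₋₂=0, q₋₁=0, q₋₂=1):
  k=0: a=1, p=1, q=1
  k=1: a=2, p=3, q=2
  k=2: a=3, p=10, q=7
  k=3: a=1, p=13, q=9

13/9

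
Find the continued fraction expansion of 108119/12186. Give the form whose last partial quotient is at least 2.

108119 = 8*12186 + 10631
12186 = 1*10631 + 1555
10631 = 6*1555 + 1301
1555 = 1*1301 + 254
1301 = 5*254 + 31
254 = 8*31 + 6
31 = 5*6 + 1
6 = 6*1 + 0  (stop)
So 108119/12186 = [8; 1, 6, 1, 5, 8, 5, 6].

[8; 1, 6, 1, 5, 8, 5, 6]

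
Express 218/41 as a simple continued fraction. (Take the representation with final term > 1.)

218 = 5*41 + 13
41 = 3*13 + 2
13 = 6*2 + 1
2 = 2*1 + 0  (stop)
So 218/41 = [5; 3, 6, 2].

[5; 3, 6, 2]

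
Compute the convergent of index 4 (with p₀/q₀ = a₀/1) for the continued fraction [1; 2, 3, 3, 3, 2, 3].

109/76

Using pₖ = aₖpₖ₋₁ + pₖ₋₂, qₖ = aₖqₖ₋₁ + qₖ₋₂ (with p₋₁=1, p₋₂=0, q₋₁=0, q₋₂=1):
  k=0: a=1, p=1, q=1
  k=1: a=2, p=3, q=2
  k=2: a=3, p=10, q=7
  k=3: a=3, p=33, q=23
  k=4: a=3, p=109, q=76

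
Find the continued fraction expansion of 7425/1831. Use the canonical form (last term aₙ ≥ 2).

7425 = 4*1831 + 101
1831 = 18*101 + 13
101 = 7*13 + 10
13 = 1*10 + 3
10 = 3*3 + 1
3 = 3*1 + 0  (stop)
So 7425/1831 = [4; 18, 7, 1, 3, 3].

[4; 18, 7, 1, 3, 3]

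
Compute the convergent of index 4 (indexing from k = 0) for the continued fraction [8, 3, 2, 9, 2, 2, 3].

Using pₖ = aₖpₖ₋₁ + pₖ₋₂, qₖ = aₖqₖ₋₁ + qₖ₋₂ (with p₋₁=1, p₋₂=0, q₋₁=0, q₋₂=1):
  k=0: a=8, p=8, q=1
  k=1: a=3, p=25, q=3
  k=2: a=2, p=58, q=7
  k=3: a=9, p=547, q=66
  k=4: a=2, p=1152, q=139

1152/139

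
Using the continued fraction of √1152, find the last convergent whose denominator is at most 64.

√1152 = [33; 1, 15, 1, 66, …] (period length 4).
Convergents:
  p_0/q_0 = 33/1
  p_1/q_1 = 34/1
  p_2/q_2 = 543/16
  p_3/q_3 = 577/17
  p_4/q_4 = 38625/1138
q_3 = 17 ≤ 64 < 1138 = q_4, so the answer is 577/17.

577/17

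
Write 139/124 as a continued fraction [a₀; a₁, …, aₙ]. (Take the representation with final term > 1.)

[1; 8, 3, 1, 3]

139 = 1·124 + 15
124 = 8·15 + 4
15 = 3·4 + 3
4 = 1·3 + 1
3 = 3·1 + 0  (stop)
So 139/124 = [1; 8, 3, 1, 3].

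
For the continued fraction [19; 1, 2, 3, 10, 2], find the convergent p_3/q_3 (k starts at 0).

Using pₖ = aₖpₖ₋₁ + pₖ₋₂, qₖ = aₖqₖ₋₁ + qₖ₋₂ (with p₋₁=1, p₋₂=0, q₋₁=0, q₋₂=1):
  k=0: a=19, p=19, q=1
  k=1: a=1, p=20, q=1
  k=2: a=2, p=59, q=3
  k=3: a=3, p=197, q=10

197/10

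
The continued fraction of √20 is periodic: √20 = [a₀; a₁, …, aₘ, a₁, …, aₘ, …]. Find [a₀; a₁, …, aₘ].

a₀ = ⌊√20⌋ = 4.

[4; 2, 8]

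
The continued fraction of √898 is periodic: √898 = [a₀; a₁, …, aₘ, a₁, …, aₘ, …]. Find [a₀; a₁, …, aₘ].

[29; 1, 28, 1, 58]

a₀ = ⌊√898⌋ = 29.
With m₀=0, d₀=1 and mₖ₊₁ = dₖaₖ − mₖ, dₖ₊₁ = (n − mₖ₊₁²)/dₖ, aₖ₊₁ = ⌊(a₀+mₖ₊₁)/dₖ₊₁⌋:
  k=1: m=29, d=57, a=1
  k=2: m=28, d=2, a=28
  k=3: m=28, d=57, a=1
  k=4: m=29, d=1, a=58
d=1 and a=2a₀=58 at k=4, so the next step gives (m, d) = (29, 57) again — its k=1 value — and the period has length 4.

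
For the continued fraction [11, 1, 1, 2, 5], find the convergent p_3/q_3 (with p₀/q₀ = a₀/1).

58/5

Using pₖ = aₖpₖ₋₁ + pₖ₋₂, qₖ = aₖqₖ₋₁ + qₖ₋₂ (with p₋₁=1, p₋₂=0, q₋₁=0, q₋₂=1):
  k=0: a=11, p=11, q=1
  k=1: a=1, p=12, q=1
  k=2: a=1, p=23, q=2
  k=3: a=2, p=58, q=5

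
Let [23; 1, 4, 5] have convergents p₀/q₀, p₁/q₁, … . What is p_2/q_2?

119/5

Using pₖ = aₖpₖ₋₁ + pₖ₋₂, qₖ = aₖqₖ₋₁ + qₖ₋₂ (with p₋₁=1, p₋₂=0, q₋₁=0, q₋₂=1):
  k=0: a=23, p=23, q=1
  k=1: a=1, p=24, q=1
  k=2: a=4, p=119, q=5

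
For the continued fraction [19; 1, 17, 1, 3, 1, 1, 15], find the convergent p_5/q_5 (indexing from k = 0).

1875/94

Using pₖ = aₖpₖ₋₁ + pₖ₋₂, qₖ = aₖqₖ₋₁ + qₖ₋₂ (with p₋₁=1, p₋₂=0, q₋₁=0, q₋₂=1):
  k=0: a=19, p=19, q=1
  k=1: a=1, p=20, q=1
  k=2: a=17, p=359, q=18
  k=3: a=1, p=379, q=19
  k=4: a=3, p=1496, q=75
  k=5: a=1, p=1875, q=94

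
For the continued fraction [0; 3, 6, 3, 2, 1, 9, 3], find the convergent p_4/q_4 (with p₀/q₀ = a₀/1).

44/139

Using pₖ = aₖpₖ₋₁ + pₖ₋₂, qₖ = aₖqₖ₋₁ + qₖ₋₂ (with p₋₁=1, p₋₂=0, q₋₁=0, q₋₂=1):
  k=0: a=0, p=0, q=1
  k=1: a=3, p=1, q=3
  k=2: a=6, p=6, q=19
  k=3: a=3, p=19, q=60
  k=4: a=2, p=44, q=139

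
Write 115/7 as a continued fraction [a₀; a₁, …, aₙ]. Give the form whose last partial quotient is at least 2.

[16; 2, 3]

115 = 16·7 + 3
7 = 2·3 + 1
3 = 3·1 + 0  (stop)
So 115/7 = [16; 2, 3].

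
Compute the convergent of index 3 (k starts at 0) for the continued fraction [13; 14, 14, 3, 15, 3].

7908/605

Using pₖ = aₖpₖ₋₁ + pₖ₋₂, qₖ = aₖqₖ₋₁ + qₖ₋₂ (with p₋₁=1, p₋₂=0, q₋₁=0, q₋₂=1):
  k=0: a=13, p=13, q=1
  k=1: a=14, p=183, q=14
  k=2: a=14, p=2575, q=197
  k=3: a=3, p=7908, q=605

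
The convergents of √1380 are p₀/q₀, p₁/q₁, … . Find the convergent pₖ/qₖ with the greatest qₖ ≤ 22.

743/20

√1380 = [37; 6, 1, 2, 1, 6, 74, …] (period length 6).
Convergents:
  p_0/q_0 = 37/1
  p_1/q_1 = 223/6
  p_2/q_2 = 260/7
  p_3/q_3 = 743/20
  p_4/q_4 = 1003/27
q_3 = 20 ≤ 22 < 27 = q_4, so the answer is 743/20.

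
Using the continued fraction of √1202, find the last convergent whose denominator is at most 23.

√1202 = [34; 1, 2, 34, 2, 1, 68, …] (period length 6).
Convergents:
  p_0/q_0 = 34/1
  p_1/q_1 = 35/1
  p_2/q_2 = 104/3
  p_3/q_3 = 3571/103
q_2 = 3 ≤ 23 < 103 = q_3, so the answer is 104/3.

104/3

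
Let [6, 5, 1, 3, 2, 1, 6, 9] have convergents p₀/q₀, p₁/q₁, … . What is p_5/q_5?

463/75

Using pₖ = aₖpₖ₋₁ + pₖ₋₂, qₖ = aₖqₖ₋₁ + qₖ₋₂ (with p₋₁=1, p₋₂=0, q₋₁=0, q₋₂=1):
  k=0: a=6, p=6, q=1
  k=1: a=5, p=31, q=5
  k=2: a=1, p=37, q=6
  k=3: a=3, p=142, q=23
  k=4: a=2, p=321, q=52
  k=5: a=1, p=463, q=75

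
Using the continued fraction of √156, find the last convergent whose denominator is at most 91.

√156 = [12; 2, 24, …] (period length 2).
Convergents:
  p_0/q_0 = 12/1
  p_1/q_1 = 25/2
  p_2/q_2 = 612/49
  p_3/q_3 = 1249/100
q_2 = 49 ≤ 91 < 100 = q_3, so the answer is 612/49.

612/49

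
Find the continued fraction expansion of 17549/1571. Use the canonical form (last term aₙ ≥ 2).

[11; 5, 1, 6, 4, 9]

17549 = 11*1571 + 268
1571 = 5*268 + 231
268 = 1*231 + 37
231 = 6*37 + 9
37 = 4*9 + 1
9 = 9*1 + 0  (stop)
So 17549/1571 = [11; 5, 1, 6, 4, 9].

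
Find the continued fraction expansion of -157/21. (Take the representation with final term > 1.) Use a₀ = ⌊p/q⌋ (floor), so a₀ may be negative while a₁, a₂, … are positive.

-157 = -8×21 + 11
21 = 1×11 + 10
11 = 1×10 + 1
10 = 10×1 + 0  (stop)
So -157/21 = [-8; 1, 1, 10].

[-8; 1, 1, 10]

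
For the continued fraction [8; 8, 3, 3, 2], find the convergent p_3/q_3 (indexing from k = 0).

Using pₖ = aₖpₖ₋₁ + pₖ₋₂, qₖ = aₖqₖ₋₁ + qₖ₋₂ (with p₋₁=1, p₋₂=0, q₋₁=0, q₋₂=1):
  k=0: a=8, p=8, q=1
  k=1: a=8, p=65, q=8
  k=2: a=3, p=203, q=25
  k=3: a=3, p=674, q=83

674/83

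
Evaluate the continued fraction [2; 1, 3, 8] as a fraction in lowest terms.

91/33

Fold from the inside: start with 8/1.
  3 + 1/8 = 25/8
  1 + 8/25 = 33/25
  2 + 25/33 = 91/33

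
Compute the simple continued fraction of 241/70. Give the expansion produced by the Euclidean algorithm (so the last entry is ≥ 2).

241 = 3*70 + 31
70 = 2*31 + 8
31 = 3*8 + 7
8 = 1*7 + 1
7 = 7*1 + 0  (stop)
So 241/70 = [3; 2, 3, 1, 7].

[3; 2, 3, 1, 7]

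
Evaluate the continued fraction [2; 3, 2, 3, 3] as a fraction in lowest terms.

Using pₖ = aₖpₖ₋₁ + pₖ₋₂ and qₖ = aₖqₖ₋₁ + qₖ₋₂:
  k=0: a=2, p=2, q=1
  k=1: a=3, p=7, q=3
  k=2: a=2, p=16, q=7
  k=3: a=3, p=55, q=24
  k=4: a=3, p=181, q=79

181/79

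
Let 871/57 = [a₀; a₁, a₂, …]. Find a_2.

1

871 = 15·57 + 16   →  a_0 = 15
57 = 3·16 + 9   →  a_1 = 3
16 = 1·9 + 7   →  a_2 = 1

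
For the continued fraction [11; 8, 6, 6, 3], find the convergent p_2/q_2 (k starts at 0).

Using pₖ = aₖpₖ₋₁ + pₖ₋₂, qₖ = aₖqₖ₋₁ + qₖ₋₂ (with p₋₁=1, p₋₂=0, q₋₁=0, q₋₂=1):
  k=0: a=11, p=11, q=1
  k=1: a=8, p=89, q=8
  k=2: a=6, p=545, q=49

545/49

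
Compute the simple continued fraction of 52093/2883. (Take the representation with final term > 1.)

[18; 14, 2, 19, 2, 2]

52093 = 18·2883 + 199
2883 = 14·199 + 97
199 = 2·97 + 5
97 = 19·5 + 2
5 = 2·2 + 1
2 = 2·1 + 0  (stop)
So 52093/2883 = [18; 14, 2, 19, 2, 2].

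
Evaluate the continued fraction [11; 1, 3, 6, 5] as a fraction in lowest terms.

Fold from the inside: start with 5/1.
  6 + 1/5 = 31/5
  3 + 5/31 = 98/31
  1 + 31/98 = 129/98
  11 + 98/129 = 1517/129

1517/129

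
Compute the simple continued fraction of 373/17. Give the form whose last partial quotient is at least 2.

[21; 1, 16]

373 = 21·17 + 16
17 = 1·16 + 1
16 = 16·1 + 0  (stop)
So 373/17 = [21; 1, 16].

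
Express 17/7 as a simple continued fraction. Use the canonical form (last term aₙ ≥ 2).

[2; 2, 3]

17 = 2·7 + 3
7 = 2·3 + 1
3 = 3·1 + 0  (stop)
So 17/7 = [2; 2, 3].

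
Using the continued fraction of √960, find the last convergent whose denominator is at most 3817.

√960 = [30; 1, 60, …] (period length 2).
Convergents:
  p_0/q_0 = 30/1
  p_1/q_1 = 31/1
  p_2/q_2 = 1890/61
  p_3/q_3 = 1921/62
  p_4/q_4 = 117150/3781
  p_5/q_5 = 119071/3843
q_4 = 3781 ≤ 3817 < 3843 = q_5, so the answer is 117150/3781.

117150/3781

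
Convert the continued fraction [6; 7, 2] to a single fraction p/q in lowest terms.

92/15

Fold from the inside: start with 2/1.
  7 + 1/2 = 15/2
  6 + 2/15 = 92/15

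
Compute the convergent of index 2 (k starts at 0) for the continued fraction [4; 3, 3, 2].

Using pₖ = aₖpₖ₋₁ + pₖ₋₂, qₖ = aₖqₖ₋₁ + qₖ₋₂ (with p₋₁=1, p₋₂=0, q₋₁=0, q₋₂=1):
  k=0: a=4, p=4, q=1
  k=1: a=3, p=13, q=3
  k=2: a=3, p=43, q=10

43/10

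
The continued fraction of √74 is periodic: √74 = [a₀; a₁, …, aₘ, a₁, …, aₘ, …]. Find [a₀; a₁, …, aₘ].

a₀ = ⌊√74⌋ = 8.

[8; 1, 1, 1, 1, 16]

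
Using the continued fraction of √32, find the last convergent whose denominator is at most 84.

√32 = [5; 1, 1, 1, 10, …] (period length 4).
Convergents:
  p_0/q_0 = 5/1
  p_1/q_1 = 6/1
  p_2/q_2 = 11/2
  p_3/q_3 = 17/3
  p_4/q_4 = 181/32
  p_5/q_5 = 198/35
  p_6/q_6 = 379/67
  p_7/q_7 = 577/102
q_6 = 67 ≤ 84 < 102 = q_7, so the answer is 379/67.

379/67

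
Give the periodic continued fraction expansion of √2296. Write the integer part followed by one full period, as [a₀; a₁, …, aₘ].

[47; 1, 10, 1, 94]

a₀ = ⌊√2296⌋ = 47.
With m₀=0, d₀=1 and mₖ₊₁ = dₖaₖ − mₖ, dₖ₊₁ = (n − mₖ₊₁²)/dₖ, aₖ₊₁ = ⌊(a₀+mₖ₊₁)/dₖ₊₁⌋:
  k=1: m=47, d=87, a=1
  k=2: m=40, d=8, a=10
  k=3: m=40, d=87, a=1
  k=4: m=47, d=1, a=94
d=1 and a=2a₀=94 at k=4, so the next step gives (m, d) = (47, 87) again — its k=1 value — and the period has length 4.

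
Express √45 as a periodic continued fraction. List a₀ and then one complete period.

[6; 1, 2, 2, 2, 1, 12]

a₀ = ⌊√45⌋ = 6.
With m₀=0, d₀=1 and mₖ₊₁ = dₖaₖ − mₖ, dₖ₊₁ = (n − mₖ₊₁²)/dₖ, aₖ₊₁ = ⌊(a₀+mₖ₊₁)/dₖ₊₁⌋:
  k=1: m=6, d=9, a=1
  k=2: m=3, d=4, a=2
  k=3: m=5, d=5, a=2
  k=4: m=5, d=4, a=2
  k=5: m=3, d=9, a=1
  k=6: m=6, d=1, a=12
d=1 and a=2a₀=12 at k=6, so the next step gives (m, d) = (6, 9) again — its k=1 value — and the period has length 6.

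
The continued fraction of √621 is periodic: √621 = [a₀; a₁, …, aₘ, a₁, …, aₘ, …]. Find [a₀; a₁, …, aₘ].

a₀ = ⌊√621⌋ = 24.
With m₀=0, d₀=1 and mₖ₊₁ = dₖaₖ − mₖ, dₖ₊₁ = (n − mₖ₊₁²)/dₖ, aₖ₊₁ = ⌊(a₀+mₖ₊₁)/dₖ₊₁⌋:
  k=1: m=24, d=45, a=1
  k=2: m=21, d=4, a=11
  k=3: m=23, d=23, a=2
  k=4: m=23, d=4, a=11
  k=5: m=21, d=45, a=1
  k=6: m=24, d=1, a=48
d=1 and a=2a₀=48 at k=6, so the next step gives (m, d) = (24, 45) again — its k=1 value — and the period has length 6.

[24; 1, 11, 2, 11, 1, 48]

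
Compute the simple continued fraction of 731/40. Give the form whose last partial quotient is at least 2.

[18; 3, 1, 1, 1, 3]

731 = 18·40 + 11
40 = 3·11 + 7
11 = 1·7 + 4
7 = 1·4 + 3
4 = 1·3 + 1
3 = 3·1 + 0  (stop)
So 731/40 = [18; 3, 1, 1, 1, 3].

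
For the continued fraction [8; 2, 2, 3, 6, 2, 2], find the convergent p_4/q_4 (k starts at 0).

900/107

Using pₖ = aₖpₖ₋₁ + pₖ₋₂, qₖ = aₖqₖ₋₁ + qₖ₋₂ (with p₋₁=1, p₋₂=0, q₋₁=0, q₋₂=1):
  k=0: a=8, p=8, q=1
  k=1: a=2, p=17, q=2
  k=2: a=2, p=42, q=5
  k=3: a=3, p=143, q=17
  k=4: a=6, p=900, q=107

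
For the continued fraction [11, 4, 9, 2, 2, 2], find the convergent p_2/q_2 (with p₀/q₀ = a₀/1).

Using pₖ = aₖpₖ₋₁ + pₖ₋₂, qₖ = aₖqₖ₋₁ + qₖ₋₂ (with p₋₁=1, p₋₂=0, q₋₁=0, q₋₂=1):
  k=0: a=11, p=11, q=1
  k=1: a=4, p=45, q=4
  k=2: a=9, p=416, q=37

416/37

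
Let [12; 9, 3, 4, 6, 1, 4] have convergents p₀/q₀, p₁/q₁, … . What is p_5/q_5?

10594/875

Using pₖ = aₖpₖ₋₁ + pₖ₋₂, qₖ = aₖqₖ₋₁ + qₖ₋₂ (with p₋₁=1, p₋₂=0, q₋₁=0, q₋₂=1):
  k=0: a=12, p=12, q=1
  k=1: a=9, p=109, q=9
  k=2: a=3, p=339, q=28
  k=3: a=4, p=1465, q=121
  k=4: a=6, p=9129, q=754
  k=5: a=1, p=10594, q=875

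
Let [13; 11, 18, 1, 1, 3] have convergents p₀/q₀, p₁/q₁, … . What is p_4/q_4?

5354/409

Using pₖ = aₖpₖ₋₁ + pₖ₋₂, qₖ = aₖqₖ₋₁ + qₖ₋₂ (with p₋₁=1, p₋₂=0, q₋₁=0, q₋₂=1):
  k=0: a=13, p=13, q=1
  k=1: a=11, p=144, q=11
  k=2: a=18, p=2605, q=199
  k=3: a=1, p=2749, q=210
  k=4: a=1, p=5354, q=409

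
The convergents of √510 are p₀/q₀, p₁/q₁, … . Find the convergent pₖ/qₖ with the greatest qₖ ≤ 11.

158/7

√510 = [22; 1, 1, 2, 1, 1, 44, …] (period length 6).
Convergents:
  p_0/q_0 = 22/1
  p_1/q_1 = 23/1
  p_2/q_2 = 45/2
  p_3/q_3 = 113/5
  p_4/q_4 = 158/7
  p_5/q_5 = 271/12
q_4 = 7 ≤ 11 < 12 = q_5, so the answer is 158/7.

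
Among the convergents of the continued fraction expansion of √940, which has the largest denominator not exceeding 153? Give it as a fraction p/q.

√940 = [30; 1, 1, 1, 14, 1, 1, 1, 60, …] (period length 8).
Convergents:
  p_0/q_0 = 30/1
  p_1/q_1 = 31/1
  p_2/q_2 = 61/2
  p_3/q_3 = 92/3
  p_4/q_4 = 1349/44
  p_5/q_5 = 1441/47
  p_6/q_6 = 2790/91
  p_7/q_7 = 4231/138
  p_8/q_8 = 256650/8371
q_7 = 138 ≤ 153 < 8371 = q_8, so the answer is 4231/138.

4231/138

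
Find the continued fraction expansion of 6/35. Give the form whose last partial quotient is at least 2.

[0; 5, 1, 5]

6 = 0·35 + 6
35 = 5·6 + 5
6 = 1·5 + 1
5 = 5·1 + 0  (stop)
So 6/35 = [0; 5, 1, 5].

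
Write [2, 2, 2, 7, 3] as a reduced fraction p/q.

Fold from the inside: start with 3/1.
  7 + 1/3 = 22/3
  2 + 3/22 = 47/22
  2 + 22/47 = 116/47
  2 + 47/116 = 279/116

279/116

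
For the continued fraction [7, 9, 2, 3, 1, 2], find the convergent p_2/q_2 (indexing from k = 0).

135/19

Using pₖ = aₖpₖ₋₁ + pₖ₋₂, qₖ = aₖqₖ₋₁ + qₖ₋₂ (with p₋₁=1, p₋₂=0, q₋₁=0, q₋₂=1):
  k=0: a=7, p=7, q=1
  k=1: a=9, p=64, q=9
  k=2: a=2, p=135, q=19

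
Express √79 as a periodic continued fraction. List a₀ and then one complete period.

[8; 1, 7, 1, 16]

a₀ = ⌊√79⌋ = 8.
With m₀=0, d₀=1 and mₖ₊₁ = dₖaₖ − mₖ, dₖ₊₁ = (n − mₖ₊₁²)/dₖ, aₖ₊₁ = ⌊(a₀+mₖ₊₁)/dₖ₊₁⌋:
  k=1: m=8, d=15, a=1
  k=2: m=7, d=2, a=7
  k=3: m=7, d=15, a=1
  k=4: m=8, d=1, a=16
d=1 and a=2a₀=16 at k=4, so the next step gives (m, d) = (8, 15) again — its k=1 value — and the period has length 4.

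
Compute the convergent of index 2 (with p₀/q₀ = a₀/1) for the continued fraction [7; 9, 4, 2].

Using pₖ = aₖpₖ₋₁ + pₖ₋₂, qₖ = aₖqₖ₋₁ + qₖ₋₂ (with p₋₁=1, p₋₂=0, q₋₁=0, q₋₂=1):
  k=0: a=7, p=7, q=1
  k=1: a=9, p=64, q=9
  k=2: a=4, p=263, q=37

263/37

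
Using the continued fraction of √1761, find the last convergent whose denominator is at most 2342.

97483/2323

√1761 = [41; 1, 26, 1, 82, …] (period length 4).
Convergents:
  p_0/q_0 = 41/1
  p_1/q_1 = 42/1
  p_2/q_2 = 1133/27
  p_3/q_3 = 1175/28
  p_4/q_4 = 97483/2323
  p_5/q_5 = 98658/2351
q_4 = 2323 ≤ 2342 < 2351 = q_5, so the answer is 97483/2323.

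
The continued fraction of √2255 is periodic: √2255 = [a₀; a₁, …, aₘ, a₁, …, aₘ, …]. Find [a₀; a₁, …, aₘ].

[47; 2, 18, 2, 94]

a₀ = ⌊√2255⌋ = 47.
With m₀=0, d₀=1 and mₖ₊₁ = dₖaₖ − mₖ, dₖ₊₁ = (n − mₖ₊₁²)/dₖ, aₖ₊₁ = ⌊(a₀+mₖ₊₁)/dₖ₊₁⌋:
  k=1: m=47, d=46, a=2
  k=2: m=45, d=5, a=18
  k=3: m=45, d=46, a=2
  k=4: m=47, d=1, a=94
d=1 and a=2a₀=94 at k=4, so the next step gives (m, d) = (47, 46) again — its k=1 value — and the period has length 4.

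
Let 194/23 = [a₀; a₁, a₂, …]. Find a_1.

2

194 = 8·23 + 10   →  a_0 = 8
23 = 2·10 + 3   →  a_1 = 2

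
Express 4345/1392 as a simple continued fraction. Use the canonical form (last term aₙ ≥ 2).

[3; 8, 4, 4, 2, 4]

4345 = 3*1392 + 169
1392 = 8*169 + 40
169 = 4*40 + 9
40 = 4*9 + 4
9 = 2*4 + 1
4 = 4*1 + 0  (stop)
So 4345/1392 = [3; 8, 4, 4, 2, 4].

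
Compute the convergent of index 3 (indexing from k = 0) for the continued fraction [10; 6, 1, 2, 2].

203/20

Using pₖ = aₖpₖ₋₁ + pₖ₋₂, qₖ = aₖqₖ₋₁ + qₖ₋₂ (with p₋₁=1, p₋₂=0, q₋₁=0, q₋₂=1):
  k=0: a=10, p=10, q=1
  k=1: a=6, p=61, q=6
  k=2: a=1, p=71, q=7
  k=3: a=2, p=203, q=20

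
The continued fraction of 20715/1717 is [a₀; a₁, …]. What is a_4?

2

20715 = 12·1717 + 111   →  a_0 = 12
1717 = 15·111 + 52   →  a_1 = 15
111 = 2·52 + 7   →  a_2 = 2
52 = 7·7 + 3   →  a_3 = 7
7 = 2·3 + 1   →  a_4 = 2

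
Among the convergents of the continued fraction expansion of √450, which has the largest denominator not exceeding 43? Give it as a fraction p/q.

297/14

√450 = [21; 4, 1, 2, 4, 2, 1, 4, 42, …] (period length 8).
Convergents:
  p_0/q_0 = 21/1
  p_1/q_1 = 85/4
  p_2/q_2 = 106/5
  p_3/q_3 = 297/14
  p_4/q_4 = 1294/61
q_3 = 14 ≤ 43 < 61 = q_4, so the answer is 297/14.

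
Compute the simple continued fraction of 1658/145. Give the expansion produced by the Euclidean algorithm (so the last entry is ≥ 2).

[11; 2, 3, 3, 6]

1658 = 11×145 + 63
145 = 2×63 + 19
63 = 3×19 + 6
19 = 3×6 + 1
6 = 6×1 + 0  (stop)
So 1658/145 = [11; 2, 3, 3, 6].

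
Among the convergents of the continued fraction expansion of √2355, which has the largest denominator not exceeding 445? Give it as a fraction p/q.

√2355 = [48; 1, 1, 8, 3, 8, 1, 1, 96, …] (period length 8).
Convergents:
  p_0/q_0 = 48/1
  p_1/q_1 = 49/1
  p_2/q_2 = 97/2
  p_3/q_3 = 825/17
  p_4/q_4 = 2572/53
  p_5/q_5 = 21401/441
  p_6/q_6 = 23973/494
q_5 = 441 ≤ 445 < 494 = q_6, so the answer is 21401/441.

21401/441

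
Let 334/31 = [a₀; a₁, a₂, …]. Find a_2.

334 = 10·31 + 24   →  a_0 = 10
31 = 1·24 + 7   →  a_1 = 1
24 = 3·7 + 3   →  a_2 = 3

3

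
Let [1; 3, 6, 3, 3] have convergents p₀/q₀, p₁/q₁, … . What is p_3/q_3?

Using pₖ = aₖpₖ₋₁ + pₖ₋₂, qₖ = aₖqₖ₋₁ + qₖ₋₂ (with p₋₁=1, p₋₂=0, q₋₁=0, q₋₂=1):
  k=0: a=1, p=1, q=1
  k=1: a=3, p=4, q=3
  k=2: a=6, p=25, q=19
  k=3: a=3, p=79, q=60

79/60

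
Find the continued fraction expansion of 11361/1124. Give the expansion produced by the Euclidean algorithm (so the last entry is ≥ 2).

[10; 9, 3, 2, 5, 3]

11361 = 10*1124 + 121
1124 = 9*121 + 35
121 = 3*35 + 16
35 = 2*16 + 3
16 = 5*3 + 1
3 = 3*1 + 0  (stop)
So 11361/1124 = [10; 9, 3, 2, 5, 3].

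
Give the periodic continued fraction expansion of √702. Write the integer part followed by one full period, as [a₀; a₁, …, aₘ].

[26; 2, 52]

a₀ = ⌊√702⌋ = 26.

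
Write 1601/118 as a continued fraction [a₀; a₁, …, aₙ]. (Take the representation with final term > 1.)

[13; 1, 1, 3, 5, 3]

1601 = 13·118 + 67
118 = 1·67 + 51
67 = 1·51 + 16
51 = 3·16 + 3
16 = 5·3 + 1
3 = 3·1 + 0  (stop)
So 1601/118 = [13; 1, 1, 3, 5, 3].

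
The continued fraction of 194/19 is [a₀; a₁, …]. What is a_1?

4

194 = 10·19 + 4   →  a_0 = 10
19 = 4·4 + 3   →  a_1 = 4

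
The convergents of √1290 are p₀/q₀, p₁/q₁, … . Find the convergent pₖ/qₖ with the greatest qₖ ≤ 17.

431/12

√1290 = [35; 1, 10, 1, 70, …] (period length 4).
Convergents:
  p_0/q_0 = 35/1
  p_1/q_1 = 36/1
  p_2/q_2 = 395/11
  p_3/q_3 = 431/12
  p_4/q_4 = 30565/851
q_3 = 12 ≤ 17 < 851 = q_4, so the answer is 431/12.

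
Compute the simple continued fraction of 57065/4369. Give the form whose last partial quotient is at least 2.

[13; 16, 3, 3, 4, 6]

57065 = 13×4369 + 268
4369 = 16×268 + 81
268 = 3×81 + 25
81 = 3×25 + 6
25 = 4×6 + 1
6 = 6×1 + 0  (stop)
So 57065/4369 = [13; 16, 3, 3, 4, 6].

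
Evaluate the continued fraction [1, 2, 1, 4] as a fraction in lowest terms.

Using pₖ = aₖpₖ₋₁ + pₖ₋₂ and qₖ = aₖqₖ₋₁ + qₖ₋₂:
  k=0: a=1, p=1, q=1
  k=1: a=2, p=3, q=2
  k=2: a=1, p=4, q=3
  k=3: a=4, p=19, q=14

19/14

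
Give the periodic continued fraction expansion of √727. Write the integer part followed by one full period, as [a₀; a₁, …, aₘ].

a₀ = ⌊√727⌋ = 26.
With m₀=0, d₀=1 and mₖ₊₁ = dₖaₖ − mₖ, dₖ₊₁ = (n − mₖ₊₁²)/dₖ, aₖ₊₁ = ⌊(a₀+mₖ₊₁)/dₖ₊₁⌋:
  k=1: m=26, d=51, a=1
  k=2: m=25, d=2, a=25
  k=3: m=25, d=51, a=1
  k=4: m=26, d=1, a=52
d=1 and a=2a₀=52 at k=4, so the next step gives (m, d) = (26, 51) again — its k=1 value — and the period has length 4.

[26; 1, 25, 1, 52]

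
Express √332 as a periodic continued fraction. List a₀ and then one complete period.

a₀ = ⌊√332⌋ = 18.
With m₀=0, d₀=1 and mₖ₊₁ = dₖaₖ − mₖ, dₖ₊₁ = (n − mₖ₊₁²)/dₖ, aₖ₊₁ = ⌊(a₀+mₖ₊₁)/dₖ₊₁⌋:
  k=1: m=18, d=8, a=4
  k=2: m=14, d=17, a=1
  k=3: m=3, d=19, a=1
  k=4: m=16, d=4, a=8
  k=5: m=16, d=19, a=1
  k=6: m=3, d=17, a=1
  k=7: m=14, d=8, a=4
  k=8: m=18, d=1, a=36
d=1 and a=2a₀=36 at k=8, so the next step gives (m, d) = (18, 8) again — its k=1 value — and the period has length 8.

[18; 4, 1, 1, 8, 1, 1, 4, 36]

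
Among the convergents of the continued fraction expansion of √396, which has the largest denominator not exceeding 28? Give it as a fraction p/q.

199/10

√396 = [19; 1, 8, 1, 38, …] (period length 4).
Convergents:
  p_0/q_0 = 19/1
  p_1/q_1 = 20/1
  p_2/q_2 = 179/9
  p_3/q_3 = 199/10
  p_4/q_4 = 7741/389
q_3 = 10 ≤ 28 < 389 = q_4, so the answer is 199/10.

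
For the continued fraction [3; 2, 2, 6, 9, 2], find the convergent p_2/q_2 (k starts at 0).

17/5

Using pₖ = aₖpₖ₋₁ + pₖ₋₂, qₖ = aₖqₖ₋₁ + qₖ₋₂ (with p₋₁=1, p₋₂=0, q₋₁=0, q₋₂=1):
  k=0: a=3, p=3, q=1
  k=1: a=2, p=7, q=2
  k=2: a=2, p=17, q=5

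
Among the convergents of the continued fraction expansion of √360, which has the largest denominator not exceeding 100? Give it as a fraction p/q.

721/38

√360 = [18; 1, 36, …] (period length 2).
Convergents:
  p_0/q_0 = 18/1
  p_1/q_1 = 19/1
  p_2/q_2 = 702/37
  p_3/q_3 = 721/38
  p_4/q_4 = 26658/1405
q_3 = 38 ≤ 100 < 1405 = q_4, so the answer is 721/38.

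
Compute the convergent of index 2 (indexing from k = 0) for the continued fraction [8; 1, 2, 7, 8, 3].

26/3

Using pₖ = aₖpₖ₋₁ + pₖ₋₂, qₖ = aₖqₖ₋₁ + qₖ₋₂ (with p₋₁=1, p₋₂=0, q₋₁=0, q₋₂=1):
  k=0: a=8, p=8, q=1
  k=1: a=1, p=9, q=1
  k=2: a=2, p=26, q=3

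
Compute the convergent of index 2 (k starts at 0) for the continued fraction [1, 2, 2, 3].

7/5

Using pₖ = aₖpₖ₋₁ + pₖ₋₂, qₖ = aₖqₖ₋₁ + qₖ₋₂ (with p₋₁=1, p₋₂=0, q₋₁=0, q₋₂=1):
  k=0: a=1, p=1, q=1
  k=1: a=2, p=3, q=2
  k=2: a=2, p=7, q=5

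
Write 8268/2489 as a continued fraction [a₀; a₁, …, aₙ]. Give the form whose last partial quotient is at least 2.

8268 = 3*2489 + 801
2489 = 3*801 + 86
801 = 9*86 + 27
86 = 3*27 + 5
27 = 5*5 + 2
5 = 2*2 + 1
2 = 2*1 + 0  (stop)
So 8268/2489 = [3; 3, 9, 3, 5, 2, 2].

[3; 3, 9, 3, 5, 2, 2]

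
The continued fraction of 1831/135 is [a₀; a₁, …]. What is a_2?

1831 = 13·135 + 76   →  a_0 = 13
135 = 1·76 + 59   →  a_1 = 1
76 = 1·59 + 17   →  a_2 = 1

1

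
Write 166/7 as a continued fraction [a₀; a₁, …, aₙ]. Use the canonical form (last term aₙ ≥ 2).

166 = 23×7 + 5
7 = 1×5 + 2
5 = 2×2 + 1
2 = 2×1 + 0  (stop)
So 166/7 = [23; 1, 2, 2].

[23; 1, 2, 2]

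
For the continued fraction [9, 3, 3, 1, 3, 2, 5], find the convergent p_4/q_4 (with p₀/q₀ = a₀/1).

Using pₖ = aₖpₖ₋₁ + pₖ₋₂, qₖ = aₖqₖ₋₁ + qₖ₋₂ (with p₋₁=1, p₋₂=0, q₋₁=0, q₋₂=1):
  k=0: a=9, p=9, q=1
  k=1: a=3, p=28, q=3
  k=2: a=3, p=93, q=10
  k=3: a=1, p=121, q=13
  k=4: a=3, p=456, q=49

456/49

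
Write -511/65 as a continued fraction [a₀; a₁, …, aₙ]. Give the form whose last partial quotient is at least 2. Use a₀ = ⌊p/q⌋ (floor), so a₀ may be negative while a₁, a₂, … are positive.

-511 = -8×65 + 9
65 = 7×9 + 2
9 = 4×2 + 1
2 = 2×1 + 0  (stop)
So -511/65 = [-8; 7, 4, 2].

[-8; 7, 4, 2]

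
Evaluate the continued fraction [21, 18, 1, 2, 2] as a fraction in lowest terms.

Using pₖ = aₖpₖ₋₁ + pₖ₋₂ and qₖ = aₖqₖ₋₁ + qₖ₋₂:
  k=0: a=21, p=21, q=1
  k=1: a=18, p=379, q=18
  k=2: a=1, p=400, q=19
  k=3: a=2, p=1179, q=56
  k=4: a=2, p=2758, q=131

2758/131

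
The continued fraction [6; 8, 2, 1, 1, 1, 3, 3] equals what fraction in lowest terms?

4871/796

Fold from the inside: start with 3/1.
  3 + 1/3 = 10/3
  1 + 3/10 = 13/10
  1 + 10/13 = 23/13
  1 + 13/23 = 36/23
  2 + 23/36 = 95/36
  8 + 36/95 = 796/95
  6 + 95/796 = 4871/796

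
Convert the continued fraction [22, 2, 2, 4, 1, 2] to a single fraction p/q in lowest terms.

1703/76

Fold from the inside: start with 2/1.
  1 + 1/2 = 3/2
  4 + 2/3 = 14/3
  2 + 3/14 = 31/14
  2 + 14/31 = 76/31
  22 + 31/76 = 1703/76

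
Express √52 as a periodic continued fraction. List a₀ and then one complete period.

[7; 4, 1, 2, 1, 4, 14]

a₀ = ⌊√52⌋ = 7.
With m₀=0, d₀=1 and mₖ₊₁ = dₖaₖ − mₖ, dₖ₊₁ = (n − mₖ₊₁²)/dₖ, aₖ₊₁ = ⌊(a₀+mₖ₊₁)/dₖ₊₁⌋:
  k=1: m=7, d=3, a=4
  k=2: m=5, d=9, a=1
  k=3: m=4, d=4, a=2
  k=4: m=4, d=9, a=1
  k=5: m=5, d=3, a=4
  k=6: m=7, d=1, a=14
d=1 and a=2a₀=14 at k=6, so the next step gives (m, d) = (7, 3) again — its k=1 value — and the period has length 6.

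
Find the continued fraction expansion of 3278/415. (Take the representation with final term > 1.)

3278 = 7*415 + 373
415 = 1*373 + 42
373 = 8*42 + 37
42 = 1*37 + 5
37 = 7*5 + 2
5 = 2*2 + 1
2 = 2*1 + 0  (stop)
So 3278/415 = [7; 1, 8, 1, 7, 2, 2].

[7; 1, 8, 1, 7, 2, 2]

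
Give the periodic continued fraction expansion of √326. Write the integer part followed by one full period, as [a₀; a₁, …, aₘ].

[18; 18, 36]

a₀ = ⌊√326⌋ = 18.
With m₀=0, d₀=1 and mₖ₊₁ = dₖaₖ − mₖ, dₖ₊₁ = (n − mₖ₊₁²)/dₖ, aₖ₊₁ = ⌊(a₀+mₖ₊₁)/dₖ₊₁⌋:
  k=1: m=18, d=2, a=18
  k=2: m=18, d=1, a=36
d=1 and a=2a₀=36 at k=2, so the next step gives (m, d) = (18, 2) again — its k=1 value — and the period has length 2.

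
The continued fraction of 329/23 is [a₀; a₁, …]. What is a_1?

3

329 = 14·23 + 7   →  a_0 = 14
23 = 3·7 + 2   →  a_1 = 3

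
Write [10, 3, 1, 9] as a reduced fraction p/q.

400/39

Using pₖ = aₖpₖ₋₁ + pₖ₋₂ and qₖ = aₖqₖ₋₁ + qₖ₋₂:
  k=0: a=10, p=10, q=1
  k=1: a=3, p=31, q=3
  k=2: a=1, p=41, q=4
  k=3: a=9, p=400, q=39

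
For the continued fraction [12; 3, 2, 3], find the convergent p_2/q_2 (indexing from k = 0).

86/7

Using pₖ = aₖpₖ₋₁ + pₖ₋₂, qₖ = aₖqₖ₋₁ + qₖ₋₂ (with p₋₁=1, p₋₂=0, q₋₁=0, q₋₂=1):
  k=0: a=12, p=12, q=1
  k=1: a=3, p=37, q=3
  k=2: a=2, p=86, q=7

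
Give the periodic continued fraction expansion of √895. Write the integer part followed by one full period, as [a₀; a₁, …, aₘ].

[29; 1, 10, 1, 58]

a₀ = ⌊√895⌋ = 29.
With m₀=0, d₀=1 and mₖ₊₁ = dₖaₖ − mₖ, dₖ₊₁ = (n − mₖ₊₁²)/dₖ, aₖ₊₁ = ⌊(a₀+mₖ₊₁)/dₖ₊₁⌋:
  k=1: m=29, d=54, a=1
  k=2: m=25, d=5, a=10
  k=3: m=25, d=54, a=1
  k=4: m=29, d=1, a=58
d=1 and a=2a₀=58 at k=4, so the next step gives (m, d) = (29, 54) again — its k=1 value — and the period has length 4.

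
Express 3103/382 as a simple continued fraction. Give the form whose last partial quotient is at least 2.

3103 = 8*382 + 47
382 = 8*47 + 6
47 = 7*6 + 5
6 = 1*5 + 1
5 = 5*1 + 0  (stop)
So 3103/382 = [8; 8, 7, 1, 5].

[8; 8, 7, 1, 5]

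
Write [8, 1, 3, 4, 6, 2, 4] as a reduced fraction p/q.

Fold from the inside: start with 4/1.
  2 + 1/4 = 9/4
  6 + 4/9 = 58/9
  4 + 9/58 = 241/58
  3 + 58/241 = 781/241
  1 + 241/781 = 1022/781
  8 + 781/1022 = 8957/1022

8957/1022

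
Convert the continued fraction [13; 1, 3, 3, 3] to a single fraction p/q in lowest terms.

Fold from the inside: start with 3/1.
  3 + 1/3 = 10/3
  3 + 3/10 = 33/10
  1 + 10/33 = 43/33
  13 + 33/43 = 592/43

592/43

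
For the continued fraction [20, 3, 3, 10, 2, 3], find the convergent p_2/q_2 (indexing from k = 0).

Using pₖ = aₖpₖ₋₁ + pₖ₋₂, qₖ = aₖqₖ₋₁ + qₖ₋₂ (with p₋₁=1, p₋₂=0, q₋₁=0, q₋₂=1):
  k=0: a=20, p=20, q=1
  k=1: a=3, p=61, q=3
  k=2: a=3, p=203, q=10

203/10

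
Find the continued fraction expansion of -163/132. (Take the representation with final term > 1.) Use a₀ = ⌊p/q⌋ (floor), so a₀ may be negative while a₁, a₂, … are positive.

-163 = -2*132 + 101
132 = 1*101 + 31
101 = 3*31 + 8
31 = 3*8 + 7
8 = 1*7 + 1
7 = 7*1 + 0  (stop)
So -163/132 = [-2; 1, 3, 3, 1, 7].

[-2; 1, 3, 3, 1, 7]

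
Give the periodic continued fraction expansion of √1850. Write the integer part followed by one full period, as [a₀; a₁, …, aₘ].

a₀ = ⌊√1850⌋ = 43.

[43; 86]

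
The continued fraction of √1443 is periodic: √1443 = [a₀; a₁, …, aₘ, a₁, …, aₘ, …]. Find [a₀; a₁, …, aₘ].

a₀ = ⌊√1443⌋ = 37.
With m₀=0, d₀=1 and mₖ₊₁ = dₖaₖ − mₖ, dₖ₊₁ = (n − mₖ₊₁²)/dₖ, aₖ₊₁ = ⌊(a₀+mₖ₊₁)/dₖ₊₁⌋:
  k=1: m=37, d=74, a=1
  k=2: m=37, d=1, a=74
d=1 and a=2a₀=74 at k=2, so the next step gives (m, d) = (37, 74) again — its k=1 value — and the period has length 2.

[37; 1, 74]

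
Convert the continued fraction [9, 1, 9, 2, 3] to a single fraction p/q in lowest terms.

723/73

Using pₖ = aₖpₖ₋₁ + pₖ₋₂ and qₖ = aₖqₖ₋₁ + qₖ₋₂:
  k=0: a=9, p=9, q=1
  k=1: a=1, p=10, q=1
  k=2: a=9, p=99, q=10
  k=3: a=2, p=208, q=21
  k=4: a=3, p=723, q=73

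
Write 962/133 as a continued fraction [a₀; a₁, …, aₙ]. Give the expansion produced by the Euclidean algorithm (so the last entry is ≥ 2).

962 = 7×133 + 31
133 = 4×31 + 9
31 = 3×9 + 4
9 = 2×4 + 1
4 = 4×1 + 0  (stop)
So 962/133 = [7; 4, 3, 2, 4].

[7; 4, 3, 2, 4]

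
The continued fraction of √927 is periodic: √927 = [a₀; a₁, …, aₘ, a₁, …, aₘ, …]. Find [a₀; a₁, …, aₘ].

a₀ = ⌊√927⌋ = 30.
With m₀=0, d₀=1 and mₖ₊₁ = dₖaₖ − mₖ, dₖ₊₁ = (n − mₖ₊₁²)/dₖ, aₖ₊₁ = ⌊(a₀+mₖ₊₁)/dₖ₊₁⌋:
  k=1: m=30, d=27, a=2
  k=2: m=24, d=13, a=4
  k=3: m=28, d=11, a=5
  k=4: m=27, d=18, a=3
  k=5: m=27, d=11, a=5
  k=6: m=28, d=13, a=4
  k=7: m=24, d=27, a=2
  k=8: m=30, d=1, a=60
d=1 and a=2a₀=60 at k=8, so the next step gives (m, d) = (30, 27) again — its k=1 value — and the period has length 8.

[30; 2, 4, 5, 3, 5, 4, 2, 60]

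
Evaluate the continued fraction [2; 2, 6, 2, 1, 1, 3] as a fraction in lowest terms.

611/248

Using pₖ = aₖpₖ₋₁ + pₖ₋₂ and qₖ = aₖqₖ₋₁ + qₖ₋₂:
  k=0: a=2, p=2, q=1
  k=1: a=2, p=5, q=2
  k=2: a=6, p=32, q=13
  k=3: a=2, p=69, q=28
  k=4: a=1, p=101, q=41
  k=5: a=1, p=170, q=69
  k=6: a=3, p=611, q=248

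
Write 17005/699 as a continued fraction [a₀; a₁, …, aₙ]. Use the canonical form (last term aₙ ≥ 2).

[24; 3, 19, 12]

17005 = 24×699 + 229
699 = 3×229 + 12
229 = 19×12 + 1
12 = 12×1 + 0  (stop)
So 17005/699 = [24; 3, 19, 12].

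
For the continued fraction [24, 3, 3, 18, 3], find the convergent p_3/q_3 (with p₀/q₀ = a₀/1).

4447/183

Using pₖ = aₖpₖ₋₁ + pₖ₋₂, qₖ = aₖqₖ₋₁ + qₖ₋₂ (with p₋₁=1, p₋₂=0, q₋₁=0, q₋₂=1):
  k=0: a=24, p=24, q=1
  k=1: a=3, p=73, q=3
  k=2: a=3, p=243, q=10
  k=3: a=18, p=4447, q=183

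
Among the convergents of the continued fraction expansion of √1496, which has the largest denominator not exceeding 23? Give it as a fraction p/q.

√1496 = [38; 1, 2, 9, 2, 1, 76, …] (period length 6).
Convergents:
  p_0/q_0 = 38/1
  p_1/q_1 = 39/1
  p_2/q_2 = 116/3
  p_3/q_3 = 1083/28
q_2 = 3 ≤ 23 < 28 = q_3, so the answer is 116/3.

116/3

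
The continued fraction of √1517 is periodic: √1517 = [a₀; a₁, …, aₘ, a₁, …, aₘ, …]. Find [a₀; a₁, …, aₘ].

a₀ = ⌊√1517⌋ = 38.

[38; 1, 18, 2, 18, 1, 76]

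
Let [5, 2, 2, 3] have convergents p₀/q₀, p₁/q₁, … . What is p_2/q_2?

Using pₖ = aₖpₖ₋₁ + pₖ₋₂, qₖ = aₖqₖ₋₁ + qₖ₋₂ (with p₋₁=1, p₋₂=0, q₋₁=0, q₋₂=1):
  k=0: a=5, p=5, q=1
  k=1: a=2, p=11, q=2
  k=2: a=2, p=27, q=5

27/5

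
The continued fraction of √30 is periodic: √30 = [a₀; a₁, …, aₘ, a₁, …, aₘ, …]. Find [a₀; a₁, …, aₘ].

a₀ = ⌊√30⌋ = 5.
With m₀=0, d₀=1 and mₖ₊₁ = dₖaₖ − mₖ, dₖ₊₁ = (n − mₖ₊₁²)/dₖ, aₖ₊₁ = ⌊(a₀+mₖ₊₁)/dₖ₊₁⌋:
  k=1: m=5, d=5, a=2
  k=2: m=5, d=1, a=10
d=1 and a=2a₀=10 at k=2, so the next step gives (m, d) = (5, 5) again — its k=1 value — and the period has length 2.

[5; 2, 10]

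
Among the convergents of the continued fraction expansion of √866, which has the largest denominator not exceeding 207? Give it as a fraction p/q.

√866 = [29; 2, 2, 1, 28, 1, 2, 2, 58, …] (period length 8).
Convergents:
  p_0/q_0 = 29/1
  p_1/q_1 = 59/2
  p_2/q_2 = 147/5
  p_3/q_3 = 206/7
  p_4/q_4 = 5915/201
  p_5/q_5 = 6121/208
q_4 = 201 ≤ 207 < 208 = q_5, so the answer is 5915/201.

5915/201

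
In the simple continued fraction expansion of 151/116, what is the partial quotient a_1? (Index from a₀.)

3

151 = 1·116 + 35   →  a_0 = 1
116 = 3·35 + 11   →  a_1 = 3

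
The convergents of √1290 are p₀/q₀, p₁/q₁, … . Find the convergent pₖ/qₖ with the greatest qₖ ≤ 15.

√1290 = [35; 1, 10, 1, 70, …] (period length 4).
Convergents:
  p_0/q_0 = 35/1
  p_1/q_1 = 36/1
  p_2/q_2 = 395/11
  p_3/q_3 = 431/12
  p_4/q_4 = 30565/851
q_3 = 12 ≤ 15 < 851 = q_4, so the answer is 431/12.

431/12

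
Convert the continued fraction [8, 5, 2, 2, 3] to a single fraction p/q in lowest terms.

Using pₖ = aₖpₖ₋₁ + pₖ₋₂ and qₖ = aₖqₖ₋₁ + qₖ₋₂:
  k=0: a=8, p=8, q=1
  k=1: a=5, p=41, q=5
  k=2: a=2, p=90, q=11
  k=3: a=2, p=221, q=27
  k=4: a=3, p=753, q=92

753/92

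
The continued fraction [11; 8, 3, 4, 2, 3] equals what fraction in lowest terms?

9241/831

Using pₖ = aₖpₖ₋₁ + pₖ₋₂ and qₖ = aₖqₖ₋₁ + qₖ₋₂:
  k=0: a=11, p=11, q=1
  k=1: a=8, p=89, q=8
  k=2: a=3, p=278, q=25
  k=3: a=4, p=1201, q=108
  k=4: a=2, p=2680, q=241
  k=5: a=3, p=9241, q=831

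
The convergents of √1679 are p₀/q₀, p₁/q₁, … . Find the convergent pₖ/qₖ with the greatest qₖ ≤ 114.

1680/41

√1679 = [40; 1, 39, 1, 80, …] (period length 4).
Convergents:
  p_0/q_0 = 40/1
  p_1/q_1 = 41/1
  p_2/q_2 = 1639/40
  p_3/q_3 = 1680/41
  p_4/q_4 = 136039/3320
q_3 = 41 ≤ 114 < 3320 = q_4, so the answer is 1680/41.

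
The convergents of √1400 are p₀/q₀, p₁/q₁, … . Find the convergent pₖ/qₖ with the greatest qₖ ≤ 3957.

√1400 = [37; 2, 2, 2, 74, …] (period length 4).
Convergents:
  p_0/q_0 = 37/1
  p_1/q_1 = 75/2
  p_2/q_2 = 187/5
  p_3/q_3 = 449/12
  p_4/q_4 = 33413/893
  p_5/q_5 = 67275/1798
  p_6/q_6 = 167963/4489
q_5 = 1798 ≤ 3957 < 4489 = q_6, so the answer is 67275/1798.

67275/1798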